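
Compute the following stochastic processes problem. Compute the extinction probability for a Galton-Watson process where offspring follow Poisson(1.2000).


Since mu = 1.2000 > 1, extinction prob q < 1.
Solve s = exp(mu*(s-1)) iteratively.
q = 0.6863

0.6863


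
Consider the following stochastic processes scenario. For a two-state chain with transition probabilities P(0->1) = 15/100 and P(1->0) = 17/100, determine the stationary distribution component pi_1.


Stationary distribution: pi_0 = p10/(p01+p10), pi_1 = p01/(p01+p10)
p01 = 0.1500, p10 = 0.1700
pi_1 = 0.4688

0.4688


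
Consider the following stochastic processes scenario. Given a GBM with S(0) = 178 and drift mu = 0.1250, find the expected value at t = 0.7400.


E[S(t)] = S(0) * exp(mu * t)
= 178 * exp(0.1250 * 0.7400)
= 178 * 1.0969
= 195.2505

195.2505


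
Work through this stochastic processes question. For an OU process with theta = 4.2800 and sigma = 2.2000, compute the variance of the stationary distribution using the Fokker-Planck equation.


Stationary variance = sigma^2 / (2*theta)
= 2.2000^2 / (2*4.2800)
= 4.8400 / 8.5600
= 0.5654

0.5654


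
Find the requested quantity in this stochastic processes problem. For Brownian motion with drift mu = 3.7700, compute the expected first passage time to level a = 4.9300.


Expected first passage time = a/mu
= 4.9300/3.7700
= 1.3077

1.3077


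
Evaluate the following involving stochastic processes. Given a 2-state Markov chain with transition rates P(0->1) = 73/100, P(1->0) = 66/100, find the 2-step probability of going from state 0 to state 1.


Computing P^2 by matrix multiplication.
P = [[0.2700, 0.7300], [0.6600, 0.3400]]
After raising P to the power 2:
P^2(0,1) = 0.4453

0.4453


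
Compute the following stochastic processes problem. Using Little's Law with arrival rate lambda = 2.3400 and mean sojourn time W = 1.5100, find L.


Little's Law: L = lambda * W
= 2.3400 * 1.5100
= 3.5334

3.5334


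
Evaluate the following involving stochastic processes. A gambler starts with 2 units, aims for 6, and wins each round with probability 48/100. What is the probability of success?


Gambler's ruin formula:
r = q/p = 0.5200/0.4800 = 1.0833
P(win) = (1 - r^i)/(1 - r^N)
= (1 - 1.0833^2)/(1 - 1.0833^6)
= 0.2816

0.2816


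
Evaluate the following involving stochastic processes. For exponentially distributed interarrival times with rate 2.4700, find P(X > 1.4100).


P(X > t) = exp(-lambda * t)
= exp(-2.4700 * 1.4100)
= exp(-3.4827) = 0.0307

0.0307


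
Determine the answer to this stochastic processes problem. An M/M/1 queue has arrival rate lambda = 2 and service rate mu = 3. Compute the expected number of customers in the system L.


rho = 2/3 = 0.6667
L = rho/(1-rho)
= 0.6667/0.3333
= 2.0000

2.0000


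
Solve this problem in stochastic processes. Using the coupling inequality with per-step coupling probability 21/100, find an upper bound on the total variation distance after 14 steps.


TV distance bound <= (1-delta)^n
= (1 - 0.2100)^14
= 0.7900^14
= 0.0369

0.0369


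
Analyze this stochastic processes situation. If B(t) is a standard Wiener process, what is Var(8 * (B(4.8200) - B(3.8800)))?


Var(alpha*(B(t)-B(s))) = alpha^2 * (t-s)
= 8^2 * (4.8200 - 3.8800)
= 64 * 0.9400
= 60.1600

60.1600


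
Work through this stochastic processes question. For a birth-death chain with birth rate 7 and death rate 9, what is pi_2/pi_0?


For birth-death process, pi_n/pi_0 = (lambda/mu)^n
= (7/9)^2
= 0.6049

0.6049


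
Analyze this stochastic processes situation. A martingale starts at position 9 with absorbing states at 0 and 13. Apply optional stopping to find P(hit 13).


By optional stopping theorem: E(M at tau) = M(0) = 9
P(hit 13)*13 + P(hit 0)*0 = 9
P(hit 13) = (9 - 0)/(13 - 0) = 9/13 = 0.6923

0.6923


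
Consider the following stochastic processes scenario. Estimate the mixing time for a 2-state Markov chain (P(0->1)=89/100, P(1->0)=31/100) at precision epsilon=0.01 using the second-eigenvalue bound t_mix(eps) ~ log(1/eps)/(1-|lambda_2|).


lambda_2 = |1 - p01 - p10| = |1 - 0.8900 - 0.3100| = 0.2000
t_mix ~ log(1/eps)/(1 - |lambda_2|)
= log(100)/(1 - 0.2000) = 4.6052/0.8000
= 5.7565

5.7565


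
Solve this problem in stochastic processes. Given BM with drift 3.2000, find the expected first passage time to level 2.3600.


Expected first passage time = a/mu
= 2.3600/3.2000
= 0.7375

0.7375


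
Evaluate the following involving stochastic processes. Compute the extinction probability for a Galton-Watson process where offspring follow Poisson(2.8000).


Since mu = 2.8000 > 1, extinction prob q < 1.
Solve s = exp(mu*(s-1)) iteratively.
q = 0.0750

0.0750


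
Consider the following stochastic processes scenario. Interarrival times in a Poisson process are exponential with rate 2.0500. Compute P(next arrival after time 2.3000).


P(X > t) = exp(-lambda * t)
= exp(-2.0500 * 2.3000)
= exp(-4.7150) = 0.0090

0.0090


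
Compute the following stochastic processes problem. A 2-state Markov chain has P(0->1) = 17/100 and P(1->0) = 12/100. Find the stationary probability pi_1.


Stationary distribution: pi_0 = p10/(p01+p10), pi_1 = p01/(p01+p10)
p01 = 0.1700, p10 = 0.1200
pi_1 = 0.5862

0.5862


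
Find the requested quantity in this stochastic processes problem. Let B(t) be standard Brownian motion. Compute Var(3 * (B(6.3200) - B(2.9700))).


Var(alpha*(B(t)-B(s))) = alpha^2 * (t-s)
= 3^2 * (6.3200 - 2.9700)
= 9 * 3.3500
= 30.1500

30.1500


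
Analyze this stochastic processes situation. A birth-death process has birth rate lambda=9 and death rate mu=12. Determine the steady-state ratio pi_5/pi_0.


For birth-death process, pi_n/pi_0 = (lambda/mu)^n
= (9/12)^5
= 0.2373

0.2373


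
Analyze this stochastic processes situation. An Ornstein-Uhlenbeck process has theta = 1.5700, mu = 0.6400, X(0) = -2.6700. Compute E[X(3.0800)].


E[X(t)] = mu + (X(0) - mu)*exp(-theta*t)
= 0.6400 + (-2.6700 - 0.6400)*exp(-1.5700*3.0800)
= 0.6400 + -3.3100 * 0.0079
= 0.6137

0.6137


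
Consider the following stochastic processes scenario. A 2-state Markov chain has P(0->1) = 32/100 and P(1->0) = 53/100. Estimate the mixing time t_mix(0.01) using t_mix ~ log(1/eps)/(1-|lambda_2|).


lambda_2 = |1 - p01 - p10| = |1 - 0.3200 - 0.5300| = 0.1500
t_mix ~ log(1/eps)/(1 - |lambda_2|)
= log(100)/(1 - 0.1500) = 4.6052/0.8500
= 5.4178

5.4178


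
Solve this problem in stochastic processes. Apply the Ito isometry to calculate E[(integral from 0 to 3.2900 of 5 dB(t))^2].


By Ito isometry: E[(int f dB)^2] = int f^2 dt
= 5^2 * 3.2900
= 25 * 3.2900 = 82.2500

82.2500


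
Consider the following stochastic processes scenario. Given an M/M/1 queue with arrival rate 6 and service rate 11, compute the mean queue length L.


rho = 6/11 = 0.5455
L = rho/(1-rho)
= 0.5455/0.4545
= 1.2000

1.2000


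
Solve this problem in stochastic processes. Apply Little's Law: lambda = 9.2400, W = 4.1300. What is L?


Little's Law: L = lambda * W
= 9.2400 * 4.1300
= 38.1612

38.1612


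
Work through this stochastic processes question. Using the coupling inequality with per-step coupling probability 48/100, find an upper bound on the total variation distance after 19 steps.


TV distance bound <= (1-delta)^n
= (1 - 0.4800)^19
= 0.5200^19
= 4.0185e-06

4.0185e-06


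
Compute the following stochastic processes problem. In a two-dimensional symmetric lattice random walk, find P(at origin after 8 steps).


P = C(8,4)^2 / 4^8
= 70^2 / 65536
= 4900 / 65536
= 0.0748

0.0748


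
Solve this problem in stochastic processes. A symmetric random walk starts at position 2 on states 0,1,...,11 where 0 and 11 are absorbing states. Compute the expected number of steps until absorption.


For symmetric RW on 0,...,N with absorbing barriers, E(i) = i*(N-i)
E(2) = 2 * 9 = 18

18


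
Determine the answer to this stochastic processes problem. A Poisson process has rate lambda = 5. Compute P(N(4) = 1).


P(N(t)=k) = (lambda*t)^k * exp(-lambda*t) / k!
lambda*t = 20
= 20^1 * exp(-20) / 1!
= 20 * 2.0612e-09 / 1
= 4.1223e-08

4.1223e-08


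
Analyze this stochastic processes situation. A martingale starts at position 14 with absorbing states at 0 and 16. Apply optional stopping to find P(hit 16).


By optional stopping theorem: E(M at tau) = M(0) = 14
P(hit 16)*16 + P(hit 0)*0 = 14
P(hit 16) = (14 - 0)/(16 - 0) = 7/8 = 0.8750

0.8750


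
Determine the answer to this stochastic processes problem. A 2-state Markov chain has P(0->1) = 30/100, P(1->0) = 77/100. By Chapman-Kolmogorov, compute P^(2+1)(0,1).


P^3 = P^2 * P^1
Computing via matrix multiplication of the transition matrix.
Entry (0,1) of P^3 = 0.2805

0.2805


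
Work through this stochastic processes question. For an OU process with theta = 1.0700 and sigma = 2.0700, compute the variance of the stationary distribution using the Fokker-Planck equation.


Stationary variance = sigma^2 / (2*theta)
= 2.0700^2 / (2*1.0700)
= 4.2849 / 2.1400
= 2.0023

2.0023


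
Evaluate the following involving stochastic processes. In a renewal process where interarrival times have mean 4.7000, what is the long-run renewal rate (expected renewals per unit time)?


Long-run renewal rate = 1/E(X)
= 1/4.7000
= 0.2128

0.2128


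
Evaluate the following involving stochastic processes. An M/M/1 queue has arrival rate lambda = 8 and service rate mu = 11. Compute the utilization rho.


rho = lambda/mu
= 8/11
= 0.7273

0.7273


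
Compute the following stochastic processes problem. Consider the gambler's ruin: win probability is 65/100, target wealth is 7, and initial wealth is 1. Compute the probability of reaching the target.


Gambler's ruin formula:
r = q/p = 0.3500/0.6500 = 0.5385
P(win) = (1 - r^i)/(1 - r^N)
= (1 - 0.5385^1)/(1 - 0.5385^7)
= 0.4677

0.4677


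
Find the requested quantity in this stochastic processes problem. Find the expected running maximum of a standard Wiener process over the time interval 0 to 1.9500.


E(max B(s)) = sqrt(2t/pi)
= sqrt(2*1.9500/pi)
= sqrt(1.2414)
= 1.1142

1.1142


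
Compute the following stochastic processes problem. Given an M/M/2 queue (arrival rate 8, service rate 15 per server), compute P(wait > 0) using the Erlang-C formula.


a = lambda/mu = 0.5333
rho = a/c = 0.2667
Erlang-C formula applied:
C(c,a) = 0.1123

0.1123


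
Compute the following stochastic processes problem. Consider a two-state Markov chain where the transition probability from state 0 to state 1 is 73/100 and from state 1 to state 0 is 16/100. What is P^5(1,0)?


Computing P^5 by matrix multiplication.
P = [[0.2700, 0.7300], [0.1600, 0.8400]]
After raising P to the power 5:
P^5(1,0) = 0.1798

0.1798


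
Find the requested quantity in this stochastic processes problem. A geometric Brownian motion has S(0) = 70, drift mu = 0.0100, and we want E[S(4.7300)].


E[S(t)] = S(0) * exp(mu * t)
= 70 * exp(0.0100 * 4.7300)
= 70 * 1.0484
= 73.3906

73.3906


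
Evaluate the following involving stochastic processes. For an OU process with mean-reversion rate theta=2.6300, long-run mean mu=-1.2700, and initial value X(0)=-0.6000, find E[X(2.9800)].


E[X(t)] = mu + (X(0) - mu)*exp(-theta*t)
= -1.2700 + (-0.6000 - -1.2700)*exp(-2.6300*2.9800)
= -1.2700 + 0.6700 * 3.9469e-04
= -1.2697

-1.2697


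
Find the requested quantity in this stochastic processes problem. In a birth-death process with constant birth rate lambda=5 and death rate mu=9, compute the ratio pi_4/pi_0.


For birth-death process, pi_n/pi_0 = (lambda/mu)^n
= (5/9)^4
= 0.0953

0.0953


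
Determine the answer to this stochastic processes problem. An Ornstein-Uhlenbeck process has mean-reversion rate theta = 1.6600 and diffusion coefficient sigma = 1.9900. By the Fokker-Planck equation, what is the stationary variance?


Stationary variance = sigma^2 / (2*theta)
= 1.9900^2 / (2*1.6600)
= 3.9601 / 3.3200
= 1.1928

1.1928


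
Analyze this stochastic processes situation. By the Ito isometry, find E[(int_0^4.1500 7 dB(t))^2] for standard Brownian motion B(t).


By Ito isometry: E[(int f dB)^2] = int f^2 dt
= 7^2 * 4.1500
= 49 * 4.1500 = 203.3500

203.3500


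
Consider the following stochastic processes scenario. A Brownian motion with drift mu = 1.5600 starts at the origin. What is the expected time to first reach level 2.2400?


Expected first passage time = a/mu
= 2.2400/1.5600
= 1.4359

1.4359


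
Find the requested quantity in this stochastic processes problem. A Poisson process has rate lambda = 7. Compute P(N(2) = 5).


P(N(t)=k) = (lambda*t)^k * exp(-lambda*t) / k!
lambda*t = 14
= 14^5 * exp(-14) / 5!
= 537824 * 8.3153e-07 / 120
= 0.0037

0.0037


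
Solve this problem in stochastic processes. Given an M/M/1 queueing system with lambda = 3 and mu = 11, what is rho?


rho = lambda/mu
= 3/11
= 0.2727

0.2727


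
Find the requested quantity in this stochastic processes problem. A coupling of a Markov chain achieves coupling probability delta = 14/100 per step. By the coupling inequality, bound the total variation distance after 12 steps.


TV distance bound <= (1-delta)^n
= (1 - 0.1400)^12
= 0.8600^12
= 0.1637

0.1637


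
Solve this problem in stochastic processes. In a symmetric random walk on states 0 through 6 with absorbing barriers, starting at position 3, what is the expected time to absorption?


For symmetric RW on 0,...,N with absorbing barriers, E(i) = i*(N-i)
E(3) = 3 * 3 = 9

9


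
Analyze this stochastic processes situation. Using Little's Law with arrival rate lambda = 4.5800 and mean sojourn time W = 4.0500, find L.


Little's Law: L = lambda * W
= 4.5800 * 4.0500
= 18.5490

18.5490


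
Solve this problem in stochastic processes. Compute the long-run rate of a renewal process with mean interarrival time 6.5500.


Long-run renewal rate = 1/E(X)
= 1/6.5500
= 0.1527

0.1527


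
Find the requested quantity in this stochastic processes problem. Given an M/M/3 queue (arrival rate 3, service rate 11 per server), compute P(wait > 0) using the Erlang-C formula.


a = lambda/mu = 0.2727
rho = a/c = 0.0909
Erlang-C formula applied:
C(c,a) = 0.0028

0.0028


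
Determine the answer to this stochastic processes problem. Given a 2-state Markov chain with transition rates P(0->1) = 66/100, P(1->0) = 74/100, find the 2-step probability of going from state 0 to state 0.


Computing P^2 by matrix multiplication.
P = [[0.3400, 0.6600], [0.7400, 0.2600]]
After raising P to the power 2:
P^2(0,0) = 0.6040

0.6040


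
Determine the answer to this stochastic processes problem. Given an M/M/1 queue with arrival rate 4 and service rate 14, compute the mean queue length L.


rho = 4/14 = 0.2857
L = rho/(1-rho)
= 0.2857/0.7143
= 0.4000

0.4000


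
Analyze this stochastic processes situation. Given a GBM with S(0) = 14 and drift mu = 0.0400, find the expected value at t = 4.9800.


E[S(t)] = S(0) * exp(mu * t)
= 14 * exp(0.0400 * 4.9800)
= 14 * 1.2204
= 17.0860

17.0860


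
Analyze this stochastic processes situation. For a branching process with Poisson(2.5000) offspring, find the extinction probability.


Since mu = 2.5000 > 1, extinction prob q < 1.
Solve s = exp(mu*(s-1)) iteratively.
q = 0.1074

0.1074


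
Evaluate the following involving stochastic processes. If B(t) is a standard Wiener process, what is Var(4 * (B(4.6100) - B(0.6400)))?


Var(alpha*(B(t)-B(s))) = alpha^2 * (t-s)
= 4^2 * (4.6100 - 0.6400)
= 16 * 3.9700
= 63.5200

63.5200


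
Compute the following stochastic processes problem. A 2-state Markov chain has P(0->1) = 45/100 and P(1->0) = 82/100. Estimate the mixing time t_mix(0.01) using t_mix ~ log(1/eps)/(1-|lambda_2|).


lambda_2 = |1 - p01 - p10| = |1 - 0.4500 - 0.8200| = 0.2700
t_mix ~ log(1/eps)/(1 - |lambda_2|)
= log(100)/(1 - 0.2700) = 4.6052/0.7300
= 6.3085

6.3085


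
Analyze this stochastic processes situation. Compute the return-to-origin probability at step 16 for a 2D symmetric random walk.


P = C(16,8)^2 / 4^16
= 12870^2 / 4294967296
= 165636900 / 4294967296
= 0.0386

0.0386


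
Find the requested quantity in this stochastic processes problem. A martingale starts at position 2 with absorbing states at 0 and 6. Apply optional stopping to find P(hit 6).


By optional stopping theorem: E(M at tau) = M(0) = 2
P(hit 6)*6 + P(hit 0)*0 = 2
P(hit 6) = (2 - 0)/(6 - 0) = 1/3 = 0.3333

0.3333


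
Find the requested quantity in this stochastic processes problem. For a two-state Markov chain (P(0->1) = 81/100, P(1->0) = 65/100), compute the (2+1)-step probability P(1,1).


P^3 = P^2 * P^1
Computing via matrix multiplication of the transition matrix.
Entry (1,1) of P^3 = 0.5115

0.5115


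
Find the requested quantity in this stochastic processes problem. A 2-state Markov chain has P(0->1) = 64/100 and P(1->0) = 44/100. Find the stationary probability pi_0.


Stationary distribution: pi_0 = p10/(p01+p10), pi_1 = p01/(p01+p10)
p01 = 0.6400, p10 = 0.4400
pi_0 = 0.4074

0.4074


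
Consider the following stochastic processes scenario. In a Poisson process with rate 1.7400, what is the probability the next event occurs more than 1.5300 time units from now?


P(X > t) = exp(-lambda * t)
= exp(-1.7400 * 1.5300)
= exp(-2.6622) = 0.0698

0.0698


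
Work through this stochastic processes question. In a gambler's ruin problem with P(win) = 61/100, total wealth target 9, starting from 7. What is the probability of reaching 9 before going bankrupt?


Gambler's ruin formula:
r = q/p = 0.3900/0.6100 = 0.6393
P(win) = (1 - r^i)/(1 - r^N)
= (1 - 0.6393^7)/(1 - 0.6393^9)
= 0.9737

0.9737


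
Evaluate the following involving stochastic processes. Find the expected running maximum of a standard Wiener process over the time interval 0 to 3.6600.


E(max B(s)) = sqrt(2t/pi)
= sqrt(2*3.6600/pi)
= sqrt(2.3300)
= 1.5264

1.5264


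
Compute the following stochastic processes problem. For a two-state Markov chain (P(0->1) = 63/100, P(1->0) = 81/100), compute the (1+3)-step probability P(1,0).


P^4 = P^1 * P^3
Computing via matrix multiplication of the transition matrix.
Entry (1,0) of P^4 = 0.5414

0.5414


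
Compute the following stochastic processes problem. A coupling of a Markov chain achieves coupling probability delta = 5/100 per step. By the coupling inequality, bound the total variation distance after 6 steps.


TV distance bound <= (1-delta)^n
= (1 - 0.0500)^6
= 0.9500^6
= 0.7351

0.7351


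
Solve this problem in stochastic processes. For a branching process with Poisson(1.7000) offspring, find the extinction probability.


Since mu = 1.7000 > 1, extinction prob q < 1.
Solve s = exp(mu*(s-1)) iteratively.
q = 0.3088

0.3088


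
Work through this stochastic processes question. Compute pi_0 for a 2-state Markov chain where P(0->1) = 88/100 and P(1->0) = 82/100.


Stationary distribution: pi_0 = p10/(p01+p10), pi_1 = p01/(p01+p10)
p01 = 0.8800, p10 = 0.8200
pi_0 = 0.4824

0.4824


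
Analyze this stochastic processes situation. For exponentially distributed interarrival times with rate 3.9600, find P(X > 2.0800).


P(X > t) = exp(-lambda * t)
= exp(-3.9600 * 2.0800)
= exp(-8.2368) = 2.6473e-04

2.6473e-04


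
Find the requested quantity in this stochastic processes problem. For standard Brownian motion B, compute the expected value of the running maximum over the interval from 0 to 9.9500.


E(max B(s)) = sqrt(2t/pi)
= sqrt(2*9.9500/pi)
= sqrt(6.3344)
= 2.5168

2.5168


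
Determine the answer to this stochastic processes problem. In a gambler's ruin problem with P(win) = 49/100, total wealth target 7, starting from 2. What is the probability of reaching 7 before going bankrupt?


Gambler's ruin formula:
r = q/p = 0.5100/0.4900 = 1.0408
P(win) = (1 - r^i)/(1 - r^N)
= (1 - 1.0408^2)/(1 - 1.0408^7)
= 0.2577

0.2577


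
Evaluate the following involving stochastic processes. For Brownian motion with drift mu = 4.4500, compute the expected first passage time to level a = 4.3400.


Expected first passage time = a/mu
= 4.3400/4.4500
= 0.9753

0.9753


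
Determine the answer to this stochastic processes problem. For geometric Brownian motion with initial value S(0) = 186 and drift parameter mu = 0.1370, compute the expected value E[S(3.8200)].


E[S(t)] = S(0) * exp(mu * t)
= 186 * exp(0.1370 * 3.8200)
= 186 * 1.6877
= 313.9038

313.9038


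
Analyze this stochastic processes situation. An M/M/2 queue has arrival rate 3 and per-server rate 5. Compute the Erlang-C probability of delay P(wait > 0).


a = lambda/mu = 0.6000
rho = a/c = 0.3000
Erlang-C formula applied:
C(c,a) = 0.1385

0.1385


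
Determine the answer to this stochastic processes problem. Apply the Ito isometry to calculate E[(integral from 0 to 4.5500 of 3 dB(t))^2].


By Ito isometry: E[(int f dB)^2] = int f^2 dt
= 3^2 * 4.5500
= 9 * 4.5500 = 40.9500

40.9500


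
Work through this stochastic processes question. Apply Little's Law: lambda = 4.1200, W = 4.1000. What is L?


Little's Law: L = lambda * W
= 4.1200 * 4.1000
= 16.8920

16.8920


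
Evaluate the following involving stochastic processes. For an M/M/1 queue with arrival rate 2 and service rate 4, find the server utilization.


rho = lambda/mu
= 2/4
= 0.5000

0.5000


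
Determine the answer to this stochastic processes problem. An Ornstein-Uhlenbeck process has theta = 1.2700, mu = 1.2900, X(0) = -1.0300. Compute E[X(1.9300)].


E[X(t)] = mu + (X(0) - mu)*exp(-theta*t)
= 1.2900 + (-1.0300 - 1.2900)*exp(-1.2700*1.9300)
= 1.2900 + -2.3200 * 0.0862
= 1.0900

1.0900


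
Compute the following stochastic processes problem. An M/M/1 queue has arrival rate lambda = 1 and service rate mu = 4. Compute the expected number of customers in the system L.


rho = 1/4 = 0.2500
L = rho/(1-rho)
= 0.2500/0.7500
= 0.3333

0.3333


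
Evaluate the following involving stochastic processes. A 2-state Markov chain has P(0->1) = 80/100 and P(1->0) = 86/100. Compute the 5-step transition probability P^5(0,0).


Computing P^5 by matrix multiplication.
P = [[0.2000, 0.8000], [0.8600, 0.1400]]
After raising P to the power 5:
P^5(0,0) = 0.4577

0.4577


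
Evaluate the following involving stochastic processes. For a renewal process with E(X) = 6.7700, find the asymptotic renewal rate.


Long-run renewal rate = 1/E(X)
= 1/6.7700
= 0.1477

0.1477


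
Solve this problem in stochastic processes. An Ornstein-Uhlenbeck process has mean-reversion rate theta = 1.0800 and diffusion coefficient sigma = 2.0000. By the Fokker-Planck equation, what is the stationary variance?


Stationary variance = sigma^2 / (2*theta)
= 2.0000^2 / (2*1.0800)
= 4.0000 / 2.1600
= 1.8519

1.8519


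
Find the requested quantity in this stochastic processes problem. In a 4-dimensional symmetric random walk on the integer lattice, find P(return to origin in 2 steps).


P(return in 2 steps) = P(reverse first step) = 1/(2d)
= 1/8
= 0.1250

0.1250


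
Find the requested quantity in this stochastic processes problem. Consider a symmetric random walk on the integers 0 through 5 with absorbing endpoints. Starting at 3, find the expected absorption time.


For symmetric RW on 0,...,N with absorbing barriers, E(i) = i*(N-i)
E(3) = 3 * 2 = 6

6


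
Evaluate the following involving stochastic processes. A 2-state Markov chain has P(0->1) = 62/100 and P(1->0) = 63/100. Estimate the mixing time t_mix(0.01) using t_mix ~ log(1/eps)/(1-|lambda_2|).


lambda_2 = |1 - p01 - p10| = |1 - 0.6200 - 0.6300| = 0.2500
t_mix ~ log(1/eps)/(1 - |lambda_2|)
= log(100)/(1 - 0.2500) = 4.6052/0.7500
= 6.1402

6.1402


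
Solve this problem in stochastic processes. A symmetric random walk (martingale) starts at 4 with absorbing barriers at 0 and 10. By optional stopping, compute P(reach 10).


By optional stopping theorem: E(M at tau) = M(0) = 4
P(hit 10)*10 + P(hit 0)*0 = 4
P(hit 10) = (4 - 0)/(10 - 0) = 2/5 = 0.4000

0.4000


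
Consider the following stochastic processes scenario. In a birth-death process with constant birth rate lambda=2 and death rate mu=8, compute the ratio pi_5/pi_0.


For birth-death process, pi_n/pi_0 = (lambda/mu)^n
= (2/8)^5
= 9.7656e-04

9.7656e-04


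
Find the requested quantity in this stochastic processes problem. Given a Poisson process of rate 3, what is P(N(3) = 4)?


P(N(t)=k) = (lambda*t)^k * exp(-lambda*t) / k!
lambda*t = 9
= 9^4 * exp(-9) / 4!
= 6561 * 1.2341e-04 / 24
= 0.0337

0.0337


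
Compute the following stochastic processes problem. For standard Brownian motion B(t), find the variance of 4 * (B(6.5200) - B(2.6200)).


Var(alpha*(B(t)-B(s))) = alpha^2 * (t-s)
= 4^2 * (6.5200 - 2.6200)
= 16 * 3.9000
= 62.4000

62.4000


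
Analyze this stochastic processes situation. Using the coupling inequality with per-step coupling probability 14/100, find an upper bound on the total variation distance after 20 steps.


TV distance bound <= (1-delta)^n
= (1 - 0.1400)^20
= 0.8600^20
= 0.0490

0.0490


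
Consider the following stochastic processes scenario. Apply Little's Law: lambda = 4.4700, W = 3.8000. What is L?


Little's Law: L = lambda * W
= 4.4700 * 3.8000
= 16.9860

16.9860


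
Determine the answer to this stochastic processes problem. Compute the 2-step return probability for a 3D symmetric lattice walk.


P(return in 2 steps) = P(reverse first step) = 1/(2d)
= 1/6
= 0.1667

0.1667


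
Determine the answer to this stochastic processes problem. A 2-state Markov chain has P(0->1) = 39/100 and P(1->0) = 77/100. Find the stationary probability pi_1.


Stationary distribution: pi_0 = p10/(p01+p10), pi_1 = p01/(p01+p10)
p01 = 0.3900, p10 = 0.7700
pi_1 = 0.3362

0.3362


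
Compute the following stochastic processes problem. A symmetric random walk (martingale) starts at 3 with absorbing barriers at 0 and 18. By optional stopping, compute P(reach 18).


By optional stopping theorem: E(M at tau) = M(0) = 3
P(hit 18)*18 + P(hit 0)*0 = 3
P(hit 18) = (3 - 0)/(18 - 0) = 1/6 = 0.1667

0.1667


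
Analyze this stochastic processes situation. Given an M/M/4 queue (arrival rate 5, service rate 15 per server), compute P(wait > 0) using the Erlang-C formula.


a = lambda/mu = 0.3333
rho = a/c = 0.0833
Erlang-C formula applied:
C(c,a) = 4.0209e-04

4.0209e-04


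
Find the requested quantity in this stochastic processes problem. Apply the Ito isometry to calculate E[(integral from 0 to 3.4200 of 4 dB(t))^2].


By Ito isometry: E[(int f dB)^2] = int f^2 dt
= 4^2 * 3.4200
= 16 * 3.4200 = 54.7200

54.7200


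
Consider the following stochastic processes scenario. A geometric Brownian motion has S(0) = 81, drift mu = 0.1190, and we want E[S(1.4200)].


E[S(t)] = S(0) * exp(mu * t)
= 81 * exp(0.1190 * 1.4200)
= 81 * 1.1841
= 95.9118

95.9118


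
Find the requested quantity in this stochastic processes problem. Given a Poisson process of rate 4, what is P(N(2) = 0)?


P(N(t)=k) = (lambda*t)^k * exp(-lambda*t) / k!
lambda*t = 8
= 8^0 * exp(-8) / 0!
= 1 * 3.3546e-04 / 1
= 3.3546e-04

3.3546e-04


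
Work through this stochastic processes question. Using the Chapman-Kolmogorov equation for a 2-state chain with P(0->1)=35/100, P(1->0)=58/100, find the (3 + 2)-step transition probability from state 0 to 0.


P^5 = P^3 * P^2
Computing via matrix multiplication of the transition matrix.
Entry (0,0) of P^5 = 0.6237

0.6237


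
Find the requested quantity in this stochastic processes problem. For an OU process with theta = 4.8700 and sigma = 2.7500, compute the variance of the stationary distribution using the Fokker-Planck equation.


Stationary variance = sigma^2 / (2*theta)
= 2.7500^2 / (2*4.8700)
= 7.5625 / 9.7400
= 0.7764

0.7764


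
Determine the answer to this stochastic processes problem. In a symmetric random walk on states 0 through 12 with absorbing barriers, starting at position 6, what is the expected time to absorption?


For symmetric RW on 0,...,N with absorbing barriers, E(i) = i*(N-i)
E(6) = 6 * 6 = 36

36


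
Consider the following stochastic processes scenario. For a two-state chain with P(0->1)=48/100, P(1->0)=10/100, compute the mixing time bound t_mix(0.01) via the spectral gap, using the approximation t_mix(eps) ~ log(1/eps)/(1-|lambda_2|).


lambda_2 = |1 - p01 - p10| = |1 - 0.4800 - 0.1000| = 0.4200
t_mix ~ log(1/eps)/(1 - |lambda_2|)
= log(100)/(1 - 0.4200) = 4.6052/0.5800
= 7.9399

7.9399


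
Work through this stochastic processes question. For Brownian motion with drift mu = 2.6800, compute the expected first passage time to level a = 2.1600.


Expected first passage time = a/mu
= 2.1600/2.6800
= 0.8060

0.8060


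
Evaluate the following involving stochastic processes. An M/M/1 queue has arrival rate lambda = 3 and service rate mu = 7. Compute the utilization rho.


rho = lambda/mu
= 3/7
= 0.4286

0.4286


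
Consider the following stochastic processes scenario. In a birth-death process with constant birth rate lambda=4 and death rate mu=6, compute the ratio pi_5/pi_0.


For birth-death process, pi_n/pi_0 = (lambda/mu)^n
= (4/6)^5
= 0.1317

0.1317


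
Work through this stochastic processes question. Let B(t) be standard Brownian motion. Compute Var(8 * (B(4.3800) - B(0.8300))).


Var(alpha*(B(t)-B(s))) = alpha^2 * (t-s)
= 8^2 * (4.3800 - 0.8300)
= 64 * 3.5500
= 227.2000

227.2000


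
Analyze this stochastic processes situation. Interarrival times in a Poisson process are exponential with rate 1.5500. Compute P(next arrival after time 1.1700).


P(X > t) = exp(-lambda * t)
= exp(-1.5500 * 1.1700)
= exp(-1.8135) = 0.1631

0.1631


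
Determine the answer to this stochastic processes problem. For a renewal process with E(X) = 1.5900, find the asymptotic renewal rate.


Long-run renewal rate = 1/E(X)
= 1/1.5900
= 0.6289

0.6289


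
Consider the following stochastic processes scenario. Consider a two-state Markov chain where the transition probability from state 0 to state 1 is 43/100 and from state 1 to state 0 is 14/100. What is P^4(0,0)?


Computing P^4 by matrix multiplication.
P = [[0.5700, 0.4300], [0.1400, 0.8600]]
After raising P to the power 4:
P^4(0,0) = 0.2714

0.2714


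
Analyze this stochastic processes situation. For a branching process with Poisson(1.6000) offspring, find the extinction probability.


Since mu = 1.6000 > 1, extinction prob q < 1.
Solve s = exp(mu*(s-1)) iteratively.
q = 0.3580

0.3580


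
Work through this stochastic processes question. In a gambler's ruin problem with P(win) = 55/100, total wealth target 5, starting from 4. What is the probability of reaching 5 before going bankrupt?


Gambler's ruin formula:
r = q/p = 0.4500/0.5500 = 0.8182
P(win) = (1 - r^i)/(1 - r^N)
= (1 - 0.8182^4)/(1 - 0.8182^5)
= 0.8714

0.8714


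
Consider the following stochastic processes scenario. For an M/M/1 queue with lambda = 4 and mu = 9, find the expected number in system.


rho = 4/9 = 0.4444
L = rho/(1-rho)
= 0.4444/0.5556
= 0.8000

0.8000


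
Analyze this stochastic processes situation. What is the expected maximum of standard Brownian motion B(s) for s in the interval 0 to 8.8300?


E(max B(s)) = sqrt(2t/pi)
= sqrt(2*8.8300/pi)
= sqrt(5.6214)
= 2.3709

2.3709


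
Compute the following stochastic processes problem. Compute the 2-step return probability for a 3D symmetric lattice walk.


P(return in 2 steps) = P(reverse first step) = 1/(2d)
= 1/6
= 0.1667

0.1667


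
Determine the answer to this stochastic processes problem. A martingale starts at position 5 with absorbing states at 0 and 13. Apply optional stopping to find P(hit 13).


By optional stopping theorem: E(M at tau) = M(0) = 5
P(hit 13)*13 + P(hit 0)*0 = 5
P(hit 13) = (5 - 0)/(13 - 0) = 5/13 = 0.3846

0.3846


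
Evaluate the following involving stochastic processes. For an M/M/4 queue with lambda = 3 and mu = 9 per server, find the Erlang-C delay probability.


a = lambda/mu = 0.3333
rho = a/c = 0.0833
Erlang-C formula applied:
C(c,a) = 4.0209e-04

4.0209e-04


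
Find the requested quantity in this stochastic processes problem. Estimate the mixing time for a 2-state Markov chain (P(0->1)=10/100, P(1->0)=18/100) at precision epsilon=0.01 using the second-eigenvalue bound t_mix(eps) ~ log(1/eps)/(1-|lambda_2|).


lambda_2 = |1 - p01 - p10| = |1 - 0.1000 - 0.1800| = 0.7200
t_mix ~ log(1/eps)/(1 - |lambda_2|)
= log(100)/(1 - 0.7200) = 4.6052/0.2800
= 16.4470

16.4470


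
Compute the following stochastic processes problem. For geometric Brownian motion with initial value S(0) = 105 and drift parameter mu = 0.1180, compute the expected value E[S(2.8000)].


E[S(t)] = S(0) * exp(mu * t)
= 105 * exp(0.1180 * 2.8000)
= 105 * 1.3915
= 146.1101

146.1101


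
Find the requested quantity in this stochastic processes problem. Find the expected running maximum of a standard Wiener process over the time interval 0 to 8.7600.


E(max B(s)) = sqrt(2t/pi)
= sqrt(2*8.7600/pi)
= sqrt(5.5768)
= 2.3615

2.3615


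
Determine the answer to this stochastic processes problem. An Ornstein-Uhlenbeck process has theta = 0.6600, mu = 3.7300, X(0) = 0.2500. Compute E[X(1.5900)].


E[X(t)] = mu + (X(0) - mu)*exp(-theta*t)
= 3.7300 + (0.2500 - 3.7300)*exp(-0.6600*1.5900)
= 3.7300 + -3.4800 * 0.3501
= 2.5115

2.5115


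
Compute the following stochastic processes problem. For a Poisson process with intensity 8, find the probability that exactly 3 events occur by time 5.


P(N(t)=k) = (lambda*t)^k * exp(-lambda*t) / k!
lambda*t = 40
= 40^3 * exp(-40) / 3!
= 64000 * 4.2484e-18 / 6
= 4.5316e-14

4.5316e-14


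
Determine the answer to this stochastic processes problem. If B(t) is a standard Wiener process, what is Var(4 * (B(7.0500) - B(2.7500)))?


Var(alpha*(B(t)-B(s))) = alpha^2 * (t-s)
= 4^2 * (7.0500 - 2.7500)
= 16 * 4.3000
= 68.8000

68.8000


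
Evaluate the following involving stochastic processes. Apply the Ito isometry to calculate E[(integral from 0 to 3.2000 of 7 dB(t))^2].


By Ito isometry: E[(int f dB)^2] = int f^2 dt
= 7^2 * 3.2000
= 49 * 3.2000 = 156.8000

156.8000


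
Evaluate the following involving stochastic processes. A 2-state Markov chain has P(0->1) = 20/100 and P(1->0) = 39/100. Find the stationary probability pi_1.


Stationary distribution: pi_0 = p10/(p01+p10), pi_1 = p01/(p01+p10)
p01 = 0.2000, p10 = 0.3900
pi_1 = 0.3390

0.3390


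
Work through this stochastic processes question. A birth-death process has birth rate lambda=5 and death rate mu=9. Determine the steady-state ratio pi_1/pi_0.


For birth-death process, pi_n/pi_0 = (lambda/mu)^n
= (5/9)^1
= 0.5556

0.5556


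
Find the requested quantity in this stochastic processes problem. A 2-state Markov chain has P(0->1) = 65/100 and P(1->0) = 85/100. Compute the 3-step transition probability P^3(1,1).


Computing P^3 by matrix multiplication.
P = [[0.3500, 0.6500], [0.8500, 0.1500]]
After raising P to the power 3:
P^3(1,1) = 0.3625

0.3625


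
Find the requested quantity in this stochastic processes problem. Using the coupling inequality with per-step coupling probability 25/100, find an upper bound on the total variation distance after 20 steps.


TV distance bound <= (1-delta)^n
= (1 - 0.2500)^20
= 0.7500^20
= 0.0032

0.0032


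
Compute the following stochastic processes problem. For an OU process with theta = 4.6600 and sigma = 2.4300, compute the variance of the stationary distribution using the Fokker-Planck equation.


Stationary variance = sigma^2 / (2*theta)
= 2.4300^2 / (2*4.6600)
= 5.9049 / 9.3200
= 0.6336

0.6336


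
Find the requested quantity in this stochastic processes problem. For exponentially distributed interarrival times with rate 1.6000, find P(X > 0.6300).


P(X > t) = exp(-lambda * t)
= exp(-1.6000 * 0.6300)
= exp(-1.0080) = 0.3649

0.3649


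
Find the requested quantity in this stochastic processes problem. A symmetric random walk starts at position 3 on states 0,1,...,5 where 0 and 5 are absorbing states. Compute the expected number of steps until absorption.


For symmetric RW on 0,...,N with absorbing barriers, E(i) = i*(N-i)
E(3) = 3 * 2 = 6

6


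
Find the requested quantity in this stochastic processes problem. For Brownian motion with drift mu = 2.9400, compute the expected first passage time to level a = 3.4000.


Expected first passage time = a/mu
= 3.4000/2.9400
= 1.1565

1.1565


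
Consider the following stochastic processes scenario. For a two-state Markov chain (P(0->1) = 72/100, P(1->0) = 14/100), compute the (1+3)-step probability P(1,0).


P^4 = P^1 * P^3
Computing via matrix multiplication of the transition matrix.
Entry (1,0) of P^4 = 0.1627

0.1627


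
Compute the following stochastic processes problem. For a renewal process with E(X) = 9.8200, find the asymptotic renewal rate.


Long-run renewal rate = 1/E(X)
= 1/9.8200
= 0.1018

0.1018


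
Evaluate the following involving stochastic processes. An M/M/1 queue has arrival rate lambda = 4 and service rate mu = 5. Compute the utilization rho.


rho = lambda/mu
= 4/5
= 0.8000

0.8000


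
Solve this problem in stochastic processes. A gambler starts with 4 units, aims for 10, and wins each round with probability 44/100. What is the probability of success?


Gambler's ruin formula:
r = q/p = 0.5600/0.4400 = 1.2727
P(win) = (1 - r^i)/(1 - r^N)
= (1 - 1.2727^4)/(1 - 1.2727^10)
= 0.1600

0.1600


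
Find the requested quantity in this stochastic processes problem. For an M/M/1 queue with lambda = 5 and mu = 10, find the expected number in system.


rho = 5/10 = 0.5000
L = rho/(1-rho)
= 0.5000/0.5000
= 1.0000

1.0000


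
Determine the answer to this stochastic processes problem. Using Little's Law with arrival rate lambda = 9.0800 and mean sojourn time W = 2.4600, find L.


Little's Law: L = lambda * W
= 9.0800 * 2.4600
= 22.3368

22.3368


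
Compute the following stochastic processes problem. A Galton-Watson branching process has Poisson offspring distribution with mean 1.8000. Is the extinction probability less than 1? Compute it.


Since mu = 1.8000 > 1, extinction prob q < 1.
Solve s = exp(mu*(s-1)) iteratively.
q = 0.2676

0.2676


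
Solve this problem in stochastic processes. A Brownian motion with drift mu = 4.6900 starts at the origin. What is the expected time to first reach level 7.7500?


Expected first passage time = a/mu
= 7.7500/4.6900
= 1.6525

1.6525


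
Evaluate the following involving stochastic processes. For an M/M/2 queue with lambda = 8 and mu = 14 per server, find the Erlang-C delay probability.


a = lambda/mu = 0.5714
rho = a/c = 0.2857
Erlang-C formula applied:
C(c,a) = 0.1270

0.1270


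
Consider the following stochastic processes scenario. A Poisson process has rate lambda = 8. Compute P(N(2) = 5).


P(N(t)=k) = (lambda*t)^k * exp(-lambda*t) / k!
lambda*t = 16
= 16^5 * exp(-16) / 5!
= 1048576 * 1.1254e-07 / 120
= 9.8335e-04

9.8335e-04


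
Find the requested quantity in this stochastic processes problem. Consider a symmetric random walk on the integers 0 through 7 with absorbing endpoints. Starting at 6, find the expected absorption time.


For symmetric RW on 0,...,N with absorbing barriers, E(i) = i*(N-i)
E(6) = 6 * 1 = 6

6


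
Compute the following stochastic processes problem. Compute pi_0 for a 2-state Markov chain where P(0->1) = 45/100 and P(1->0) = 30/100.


Stationary distribution: pi_0 = p10/(p01+p10), pi_1 = p01/(p01+p10)
p01 = 0.4500, p10 = 0.3000
pi_0 = 0.4000

0.4000


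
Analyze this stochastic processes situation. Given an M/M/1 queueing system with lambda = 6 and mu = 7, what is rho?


rho = lambda/mu
= 6/7
= 0.8571

0.8571


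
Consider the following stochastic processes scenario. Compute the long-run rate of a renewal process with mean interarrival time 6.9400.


Long-run renewal rate = 1/E(X)
= 1/6.9400
= 0.1441

0.1441
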